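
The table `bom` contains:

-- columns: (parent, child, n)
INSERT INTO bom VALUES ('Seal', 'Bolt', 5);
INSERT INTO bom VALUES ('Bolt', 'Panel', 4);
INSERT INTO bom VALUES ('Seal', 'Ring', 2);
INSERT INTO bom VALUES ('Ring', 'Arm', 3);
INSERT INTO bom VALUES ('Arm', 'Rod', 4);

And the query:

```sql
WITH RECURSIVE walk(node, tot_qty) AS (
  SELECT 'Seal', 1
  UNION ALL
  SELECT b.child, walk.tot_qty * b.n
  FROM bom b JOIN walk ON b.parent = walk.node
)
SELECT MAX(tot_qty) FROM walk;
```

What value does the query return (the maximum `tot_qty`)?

Base: (Seal, tot_qty=1).
Iteration 1: components of {Seal} -> Bolt = 1*5 = 5, Ring = 1*2 = 2.
Iteration 2: components of {Bolt,Ring} -> Arm = 2*3 = 6, Panel = 5*4 = 20.
Iteration 3: components of {Arm,Panel} -> Rod = 6*4 = 24.
Iteration 4: no further components; recursion stops.
tot_qty values: 1, 5, 2, 20, 6, 24; the maximum is 24.

24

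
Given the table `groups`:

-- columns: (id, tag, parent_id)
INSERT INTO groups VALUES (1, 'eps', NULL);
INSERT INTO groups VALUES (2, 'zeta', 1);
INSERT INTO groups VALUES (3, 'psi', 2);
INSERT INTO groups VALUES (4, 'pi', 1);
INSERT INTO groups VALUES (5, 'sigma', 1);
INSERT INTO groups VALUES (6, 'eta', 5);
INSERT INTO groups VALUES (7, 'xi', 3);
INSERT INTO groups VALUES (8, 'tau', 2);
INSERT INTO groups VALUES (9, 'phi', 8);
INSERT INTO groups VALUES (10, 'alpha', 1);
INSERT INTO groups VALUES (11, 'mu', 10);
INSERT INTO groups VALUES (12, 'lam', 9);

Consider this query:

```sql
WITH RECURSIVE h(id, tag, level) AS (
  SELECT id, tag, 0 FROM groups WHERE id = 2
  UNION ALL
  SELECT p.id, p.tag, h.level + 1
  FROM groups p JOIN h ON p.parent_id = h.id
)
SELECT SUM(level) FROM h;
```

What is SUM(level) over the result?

9

Base: id=2 (zeta) at level 0.
Iteration 1: rows with parent_id in {2} -> psi (id 3, level 1), tau (id 8, level 1).
Iteration 2: rows with parent_id in {3,8} -> xi (id 7, level 2), phi (id 9, level 2).
Iteration 3: rows with parent_id in {7,9} -> lam (id 12, level 3).
Iteration 4: no rows with parent_id in {12}; recursion stops.
SUM(level) = 0 + 1 + 1 + 2 + 2 + 3 = 9.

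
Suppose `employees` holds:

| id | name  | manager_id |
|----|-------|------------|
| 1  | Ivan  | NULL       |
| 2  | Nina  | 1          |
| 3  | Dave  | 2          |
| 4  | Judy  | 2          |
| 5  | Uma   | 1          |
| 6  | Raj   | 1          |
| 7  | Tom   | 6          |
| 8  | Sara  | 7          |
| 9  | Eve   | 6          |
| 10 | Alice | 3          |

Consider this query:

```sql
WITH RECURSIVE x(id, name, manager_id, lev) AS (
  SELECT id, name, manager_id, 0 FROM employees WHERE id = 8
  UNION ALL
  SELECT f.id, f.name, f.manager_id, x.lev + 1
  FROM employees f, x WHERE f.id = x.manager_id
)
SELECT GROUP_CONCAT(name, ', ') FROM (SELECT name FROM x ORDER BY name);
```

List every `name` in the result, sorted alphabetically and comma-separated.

Ivan, Raj, Sara, Tom

Base: id=8 (Sara), manager_id=7, lev 0.
Iteration 1: join on id=7 -> Tom (id 7, manager_id=6, lev 1).
Iteration 2: join on id=6 -> Raj (id 6, manager_id=1, lev 2).
Iteration 3: join on id=1 -> Ivan (id 1, manager_id=NULL, lev 3).
Iteration 4: manager_id is NULL; no match; recursion stops.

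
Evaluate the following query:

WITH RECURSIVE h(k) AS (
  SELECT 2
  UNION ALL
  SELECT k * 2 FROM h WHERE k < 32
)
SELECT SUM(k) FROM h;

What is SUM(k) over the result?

62

Base: k=2.
Iteration 1: 2 < 32 holds -> k = 2 * 2 = 4.
Iteration 2: 4 < 32 holds -> k = 4 * 2 = 8.
Iteration 3: 8 < 32 holds -> k = 8 * 2 = 16.
Iteration 4: 16 < 32 holds -> k = 16 * 2 = 32.
Iteration 5: 32 < 32 fails; recursion stops.
SUM(k) = 2 + 4 + 8 + 16 + 32 = 62.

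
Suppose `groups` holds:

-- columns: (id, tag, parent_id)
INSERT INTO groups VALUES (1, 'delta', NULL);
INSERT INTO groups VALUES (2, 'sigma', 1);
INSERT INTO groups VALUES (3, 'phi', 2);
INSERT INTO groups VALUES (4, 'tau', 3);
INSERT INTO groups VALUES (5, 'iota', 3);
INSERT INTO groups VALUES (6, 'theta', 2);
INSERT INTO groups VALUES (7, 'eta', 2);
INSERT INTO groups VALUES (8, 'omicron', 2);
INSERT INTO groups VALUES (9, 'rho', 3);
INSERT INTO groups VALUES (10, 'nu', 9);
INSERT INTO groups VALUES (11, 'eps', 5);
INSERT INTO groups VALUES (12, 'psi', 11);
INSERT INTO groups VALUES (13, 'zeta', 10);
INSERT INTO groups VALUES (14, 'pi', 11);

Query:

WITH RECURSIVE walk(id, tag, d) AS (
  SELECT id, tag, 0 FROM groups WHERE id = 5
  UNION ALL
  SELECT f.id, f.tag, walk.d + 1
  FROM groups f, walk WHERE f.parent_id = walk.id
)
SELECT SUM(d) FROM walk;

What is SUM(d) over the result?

5

Base: id=5 (iota) at d 0.
Iteration 1: rows with parent_id in {5} -> eps (id 11, d 1).
Iteration 2: rows with parent_id in {11} -> psi (id 12, d 2), pi (id 14, d 2).
Iteration 3: no rows with parent_id in {12,14}; recursion stops.
SUM(d) = 0 + 1 + 2 + 2 = 5.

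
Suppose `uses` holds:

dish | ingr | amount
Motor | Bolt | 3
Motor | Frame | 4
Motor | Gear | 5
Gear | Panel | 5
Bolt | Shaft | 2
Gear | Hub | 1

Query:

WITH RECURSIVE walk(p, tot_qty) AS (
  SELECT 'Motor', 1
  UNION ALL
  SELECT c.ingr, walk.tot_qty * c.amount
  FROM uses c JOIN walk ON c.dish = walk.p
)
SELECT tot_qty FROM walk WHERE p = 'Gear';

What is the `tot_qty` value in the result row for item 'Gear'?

Base: (Motor, tot_qty=1).
Iteration 1: components of {Motor} -> Bolt = 1*3 = 3, Frame = 1*4 = 4, Gear = 1*5 = 5.
Iteration 2: components of {Bolt,Frame,Gear} -> Hub = 5*1 = 5, Panel = 5*5 = 25, Shaft = 3*2 = 6.
Iteration 3: no further components; recursion stops.

5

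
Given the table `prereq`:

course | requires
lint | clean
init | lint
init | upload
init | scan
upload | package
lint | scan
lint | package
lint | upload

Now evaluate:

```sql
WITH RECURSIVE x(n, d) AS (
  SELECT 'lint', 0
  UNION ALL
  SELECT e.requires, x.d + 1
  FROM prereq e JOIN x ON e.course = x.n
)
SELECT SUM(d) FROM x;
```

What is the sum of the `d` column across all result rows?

6

Base: (lint, d=0).
Iteration 1: edges from {lint} -> (clean, d=1), (package, d=1), (scan, d=1), (upload, d=1).
Iteration 2: edges from {clean,package,scan,upload} -> (package, d=2).
Iteration 3: no outgoing edges from {package}; recursion stops.
SUM(d) = 0 + 1 + 1 + 1 + 1 + 2 = 6.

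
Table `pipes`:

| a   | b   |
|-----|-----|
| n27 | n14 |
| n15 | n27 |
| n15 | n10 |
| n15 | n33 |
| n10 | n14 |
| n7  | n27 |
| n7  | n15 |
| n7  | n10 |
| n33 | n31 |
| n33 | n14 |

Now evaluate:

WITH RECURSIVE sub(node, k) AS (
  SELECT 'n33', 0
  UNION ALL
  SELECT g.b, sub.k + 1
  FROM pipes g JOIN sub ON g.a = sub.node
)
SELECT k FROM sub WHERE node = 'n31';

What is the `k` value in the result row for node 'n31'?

1

Base: (n33, k=0).
Iteration 1: edges from {n33} -> (n14, k=1), (n31, k=1).
Iteration 2: no outgoing edges from {n14,n31}; recursion stops.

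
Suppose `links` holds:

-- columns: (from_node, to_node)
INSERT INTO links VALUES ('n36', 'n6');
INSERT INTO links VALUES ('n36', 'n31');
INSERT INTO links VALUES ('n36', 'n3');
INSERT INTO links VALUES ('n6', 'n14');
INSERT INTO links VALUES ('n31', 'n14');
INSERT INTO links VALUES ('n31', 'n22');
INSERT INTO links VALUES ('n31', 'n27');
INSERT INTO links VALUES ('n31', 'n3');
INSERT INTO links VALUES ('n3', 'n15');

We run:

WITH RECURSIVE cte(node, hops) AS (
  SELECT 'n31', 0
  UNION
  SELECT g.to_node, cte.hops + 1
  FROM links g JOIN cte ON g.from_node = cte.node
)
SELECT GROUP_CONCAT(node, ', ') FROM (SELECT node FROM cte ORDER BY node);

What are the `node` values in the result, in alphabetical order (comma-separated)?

Base: (n31, hops=0).
Iteration 1: edges from {n31} -> (n14, hops=1), (n22, hops=1), (n27, hops=1), (n3, hops=1).
Iteration 2: edges from {n14,n22,n27,n3} -> (n15, hops=2).
Iteration 3: no outgoing edges from {n15}; recursion stops.

n14, n15, n22, n27, n3, n31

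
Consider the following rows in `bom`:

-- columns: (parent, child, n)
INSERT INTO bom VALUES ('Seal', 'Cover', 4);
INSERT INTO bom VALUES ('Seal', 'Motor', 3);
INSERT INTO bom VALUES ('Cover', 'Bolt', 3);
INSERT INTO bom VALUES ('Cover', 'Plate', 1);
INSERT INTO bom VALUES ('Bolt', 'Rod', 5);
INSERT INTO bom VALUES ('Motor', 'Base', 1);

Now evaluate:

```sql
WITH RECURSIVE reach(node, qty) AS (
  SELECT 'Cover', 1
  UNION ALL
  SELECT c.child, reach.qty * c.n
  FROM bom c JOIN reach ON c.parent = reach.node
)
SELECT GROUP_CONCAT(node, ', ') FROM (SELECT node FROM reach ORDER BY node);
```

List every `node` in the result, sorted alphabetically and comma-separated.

Bolt, Cover, Plate, Rod

Base: (Cover, qty=1).
Iteration 1: components of {Cover} -> Bolt = 1*3 = 3, Plate = 1*1 = 1.
Iteration 2: components of {Bolt,Plate} -> Rod = 3*5 = 15.
Iteration 3: no further components; recursion stops.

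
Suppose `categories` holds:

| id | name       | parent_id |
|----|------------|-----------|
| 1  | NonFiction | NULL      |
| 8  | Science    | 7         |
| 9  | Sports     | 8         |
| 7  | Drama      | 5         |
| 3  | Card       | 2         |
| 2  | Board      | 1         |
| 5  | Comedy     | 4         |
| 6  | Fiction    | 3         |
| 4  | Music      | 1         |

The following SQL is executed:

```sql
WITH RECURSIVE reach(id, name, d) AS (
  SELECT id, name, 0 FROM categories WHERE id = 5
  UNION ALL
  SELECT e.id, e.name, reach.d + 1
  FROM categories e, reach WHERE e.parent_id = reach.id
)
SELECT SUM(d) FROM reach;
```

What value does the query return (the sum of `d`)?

Base: id=5 (Comedy) at d 0.
Iteration 1: rows with parent_id in {5} -> Drama (id 7, d 1).
Iteration 2: rows with parent_id in {7} -> Science (id 8, d 2).
Iteration 3: rows with parent_id in {8} -> Sports (id 9, d 3).
Iteration 4: no rows with parent_id in {9}; recursion stops.
SUM(d) = 0 + 1 + 2 + 3 = 6.

6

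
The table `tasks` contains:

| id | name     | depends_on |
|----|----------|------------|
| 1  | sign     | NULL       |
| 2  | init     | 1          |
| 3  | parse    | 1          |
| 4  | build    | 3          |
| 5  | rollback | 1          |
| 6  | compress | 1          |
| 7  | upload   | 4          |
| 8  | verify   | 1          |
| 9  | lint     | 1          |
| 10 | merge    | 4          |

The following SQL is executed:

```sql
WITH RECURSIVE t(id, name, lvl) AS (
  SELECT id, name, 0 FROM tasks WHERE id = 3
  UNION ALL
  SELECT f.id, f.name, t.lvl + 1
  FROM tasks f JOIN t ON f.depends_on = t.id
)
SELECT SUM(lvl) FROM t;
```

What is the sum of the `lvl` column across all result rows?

5

Base: id=3 (parse) at lvl 0.
Iteration 1: rows with depends_on in {3} -> build (id 4, lvl 1).
Iteration 2: rows with depends_on in {4} -> upload (id 7, lvl 2), merge (id 10, lvl 2).
Iteration 3: no rows with depends_on in {7,10}; recursion stops.
SUM(lvl) = 0 + 1 + 2 + 2 = 5.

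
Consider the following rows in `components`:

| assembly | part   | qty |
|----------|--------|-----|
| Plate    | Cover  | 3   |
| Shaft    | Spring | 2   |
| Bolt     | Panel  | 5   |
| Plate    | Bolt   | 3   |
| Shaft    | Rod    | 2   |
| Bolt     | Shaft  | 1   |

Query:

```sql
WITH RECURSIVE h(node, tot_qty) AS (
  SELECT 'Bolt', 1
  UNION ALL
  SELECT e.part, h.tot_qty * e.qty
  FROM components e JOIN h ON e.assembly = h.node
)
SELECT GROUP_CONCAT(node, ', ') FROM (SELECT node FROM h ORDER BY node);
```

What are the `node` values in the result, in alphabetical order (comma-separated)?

Bolt, Panel, Rod, Shaft, Spring

Base: (Bolt, tot_qty=1).
Iteration 1: components of {Bolt} -> Panel = 1*5 = 5, Shaft = 1*1 = 1.
Iteration 2: components of {Panel,Shaft} -> Rod = 1*2 = 2, Spring = 1*2 = 2.
Iteration 3: no further components; recursion stops.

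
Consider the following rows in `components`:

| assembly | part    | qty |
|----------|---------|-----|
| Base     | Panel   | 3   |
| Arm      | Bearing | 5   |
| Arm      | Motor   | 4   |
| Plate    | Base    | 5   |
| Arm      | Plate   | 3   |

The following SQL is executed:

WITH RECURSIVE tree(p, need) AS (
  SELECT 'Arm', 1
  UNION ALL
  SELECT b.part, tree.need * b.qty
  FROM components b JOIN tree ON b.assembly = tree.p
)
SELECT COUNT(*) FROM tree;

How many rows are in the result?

Base: (Arm, need=1).
Iteration 1: components of {Arm} -> Bearing = 1*5 = 5, Motor = 1*4 = 4, Plate = 1*3 = 3.
Iteration 2: components of {Bearing,Motor,Plate} -> Base = 3*5 = 15.
Iteration 3: components of {Base} -> Panel = 15*3 = 45.
Iteration 4: no further components; recursion stops.
Total rows emitted: 6.

6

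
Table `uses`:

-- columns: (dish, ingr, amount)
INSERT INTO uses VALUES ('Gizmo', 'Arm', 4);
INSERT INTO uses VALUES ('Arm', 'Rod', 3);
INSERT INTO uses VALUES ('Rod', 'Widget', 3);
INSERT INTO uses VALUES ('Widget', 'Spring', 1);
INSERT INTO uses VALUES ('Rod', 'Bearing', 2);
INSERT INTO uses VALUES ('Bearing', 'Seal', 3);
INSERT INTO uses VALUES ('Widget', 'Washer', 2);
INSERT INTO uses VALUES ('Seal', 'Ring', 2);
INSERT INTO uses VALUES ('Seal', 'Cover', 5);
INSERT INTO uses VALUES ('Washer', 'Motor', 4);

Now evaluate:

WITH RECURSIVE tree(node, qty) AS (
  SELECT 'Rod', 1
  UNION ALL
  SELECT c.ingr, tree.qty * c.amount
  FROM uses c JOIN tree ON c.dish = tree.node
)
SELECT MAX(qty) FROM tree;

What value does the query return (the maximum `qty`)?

30

Base: (Rod, qty=1).
Iteration 1: components of {Rod} -> Bearing = 1*2 = 2, Widget = 1*3 = 3.
Iteration 2: components of {Bearing,Widget} -> Seal = 2*3 = 6, Spring = 3*1 = 3, Washer = 3*2 = 6.
Iteration 3: components of {Seal,Spring,Washer} -> Cover = 6*5 = 30, Motor = 6*4 = 24, Ring = 6*2 = 12.
Iteration 4: no further components; recursion stops.
qty values: 1, 3, 2, 3, 6, 6, 24, 12, 30; the maximum is 30.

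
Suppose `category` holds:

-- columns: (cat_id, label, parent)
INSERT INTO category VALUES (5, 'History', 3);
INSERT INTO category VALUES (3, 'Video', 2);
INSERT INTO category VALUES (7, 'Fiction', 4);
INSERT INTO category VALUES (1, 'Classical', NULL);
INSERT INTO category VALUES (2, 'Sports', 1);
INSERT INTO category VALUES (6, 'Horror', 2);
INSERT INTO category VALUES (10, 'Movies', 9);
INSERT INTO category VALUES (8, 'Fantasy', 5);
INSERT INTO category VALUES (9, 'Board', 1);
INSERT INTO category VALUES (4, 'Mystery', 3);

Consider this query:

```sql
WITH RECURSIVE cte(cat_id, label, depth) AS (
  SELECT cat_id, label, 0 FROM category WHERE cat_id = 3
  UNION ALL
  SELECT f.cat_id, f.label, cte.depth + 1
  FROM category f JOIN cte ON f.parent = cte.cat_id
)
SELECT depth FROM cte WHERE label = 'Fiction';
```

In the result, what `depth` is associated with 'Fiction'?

2

Base: cat_id=3 (Video) at depth 0.
Iteration 1: rows with parent in {3} -> Mystery (id 4, depth 1), History (id 5, depth 1).
Iteration 2: rows with parent in {4,5} -> Fiction (id 7, depth 2), Fantasy (id 8, depth 2).
Iteration 3: no rows with parent in {7,8}; recursion stops.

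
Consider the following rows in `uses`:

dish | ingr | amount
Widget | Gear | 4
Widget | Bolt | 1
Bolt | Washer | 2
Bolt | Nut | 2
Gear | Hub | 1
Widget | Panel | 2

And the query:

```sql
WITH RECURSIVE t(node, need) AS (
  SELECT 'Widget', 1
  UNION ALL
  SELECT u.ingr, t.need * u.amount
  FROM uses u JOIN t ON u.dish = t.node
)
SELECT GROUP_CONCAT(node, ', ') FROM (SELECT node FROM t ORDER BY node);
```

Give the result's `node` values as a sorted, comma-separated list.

Base: (Widget, need=1).
Iteration 1: components of {Widget} -> Bolt = 1*1 = 1, Gear = 1*4 = 4, Panel = 1*2 = 2.
Iteration 2: components of {Bolt,Gear,Panel} -> Hub = 4*1 = 4, Nut = 1*2 = 2, Washer = 1*2 = 2.
Iteration 3: no further components; recursion stops.

Bolt, Gear, Hub, Nut, Panel, Washer, Widget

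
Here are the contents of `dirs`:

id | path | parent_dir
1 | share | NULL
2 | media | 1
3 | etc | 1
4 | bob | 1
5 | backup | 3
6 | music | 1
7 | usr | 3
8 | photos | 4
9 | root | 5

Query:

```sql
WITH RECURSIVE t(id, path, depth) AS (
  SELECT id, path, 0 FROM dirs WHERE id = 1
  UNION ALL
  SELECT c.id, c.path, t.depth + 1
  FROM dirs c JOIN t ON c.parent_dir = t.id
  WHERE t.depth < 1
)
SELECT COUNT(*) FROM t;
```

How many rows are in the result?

Base: id=1 (share) at depth 0.
Iteration 1: rows with parent_dir in {1} -> media (id 2, depth 1), etc (id 3, depth 1), bob (id 4, depth 1), music (id 6, depth 1).
Iteration 2: depth < 1 fails for all current rows; recursion stops.
Total rows emitted: 5.

5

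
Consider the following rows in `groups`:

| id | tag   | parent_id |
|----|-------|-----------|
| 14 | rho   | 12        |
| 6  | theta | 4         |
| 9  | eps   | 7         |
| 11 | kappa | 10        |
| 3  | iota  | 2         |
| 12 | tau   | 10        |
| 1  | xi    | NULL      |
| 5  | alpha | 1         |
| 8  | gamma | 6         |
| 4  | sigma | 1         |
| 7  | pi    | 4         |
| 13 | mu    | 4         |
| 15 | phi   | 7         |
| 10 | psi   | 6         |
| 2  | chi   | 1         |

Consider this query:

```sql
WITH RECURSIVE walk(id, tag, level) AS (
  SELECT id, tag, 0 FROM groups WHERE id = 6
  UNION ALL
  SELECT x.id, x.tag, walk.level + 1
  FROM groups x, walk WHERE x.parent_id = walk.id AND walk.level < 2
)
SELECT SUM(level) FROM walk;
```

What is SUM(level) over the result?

6

Base: id=6 (theta) at level 0.
Iteration 1: rows with parent_id in {6} -> gamma (id 8, level 1), psi (id 10, level 1).
Iteration 2: rows with parent_id in {8,10} -> kappa (id 11, level 2), tau (id 12, level 2).
Iteration 3: level < 2 fails for all current rows; recursion stops.
SUM(level) = 0 + 1 + 1 + 2 + 2 = 6.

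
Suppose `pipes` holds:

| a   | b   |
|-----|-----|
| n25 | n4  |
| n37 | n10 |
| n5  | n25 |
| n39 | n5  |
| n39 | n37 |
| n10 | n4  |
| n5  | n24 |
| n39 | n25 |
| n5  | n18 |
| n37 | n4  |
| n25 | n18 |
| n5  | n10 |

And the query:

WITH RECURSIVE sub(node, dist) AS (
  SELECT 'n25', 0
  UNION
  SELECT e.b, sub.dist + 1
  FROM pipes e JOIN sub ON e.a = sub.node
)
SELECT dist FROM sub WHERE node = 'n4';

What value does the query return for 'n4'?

Base: (n25, dist=0).
Iteration 1: edges from {n25} -> (n18, dist=1), (n4, dist=1).
Iteration 2: no outgoing edges from {n18,n4}; recursion stops.

1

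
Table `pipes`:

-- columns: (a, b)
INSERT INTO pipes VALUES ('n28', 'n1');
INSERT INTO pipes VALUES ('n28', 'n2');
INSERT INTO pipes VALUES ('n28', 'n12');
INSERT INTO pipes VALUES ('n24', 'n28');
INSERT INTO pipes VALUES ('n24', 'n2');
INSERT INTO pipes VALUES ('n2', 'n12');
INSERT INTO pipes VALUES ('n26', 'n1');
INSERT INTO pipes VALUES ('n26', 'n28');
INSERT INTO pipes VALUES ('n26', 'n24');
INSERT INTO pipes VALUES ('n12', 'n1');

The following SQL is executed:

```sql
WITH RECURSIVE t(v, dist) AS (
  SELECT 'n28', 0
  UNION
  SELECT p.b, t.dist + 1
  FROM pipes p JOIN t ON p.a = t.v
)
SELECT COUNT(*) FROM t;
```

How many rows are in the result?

7

Base: (n28, dist=0).
Iteration 1: edges from {n28} -> (n1, dist=1), (n12, dist=1), (n2, dist=1).
Iteration 2: edges from {n1,n12,n2} -> (n1, dist=2), (n12, dist=2).
Iteration 3: edges from {n1,n12} -> (n1, dist=3).
Iteration 4: no outgoing edges from {n1}; recursion stops.
Total rows emitted: 7.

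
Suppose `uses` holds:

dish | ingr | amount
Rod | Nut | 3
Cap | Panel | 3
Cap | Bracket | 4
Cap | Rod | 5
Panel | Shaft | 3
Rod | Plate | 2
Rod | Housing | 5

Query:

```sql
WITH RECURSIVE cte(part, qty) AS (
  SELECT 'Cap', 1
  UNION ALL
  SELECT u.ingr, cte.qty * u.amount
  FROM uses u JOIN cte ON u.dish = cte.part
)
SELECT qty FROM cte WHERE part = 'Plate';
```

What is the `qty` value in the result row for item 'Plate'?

10

Base: (Cap, qty=1).
Iteration 1: components of {Cap} -> Bracket = 1*4 = 4, Panel = 1*3 = 3, Rod = 1*5 = 5.
Iteration 2: components of {Bracket,Panel,Rod} -> Housing = 5*5 = 25, Nut = 5*3 = 15, Plate = 5*2 = 10, Shaft = 3*3 = 9.
Iteration 3: no further components; recursion stops.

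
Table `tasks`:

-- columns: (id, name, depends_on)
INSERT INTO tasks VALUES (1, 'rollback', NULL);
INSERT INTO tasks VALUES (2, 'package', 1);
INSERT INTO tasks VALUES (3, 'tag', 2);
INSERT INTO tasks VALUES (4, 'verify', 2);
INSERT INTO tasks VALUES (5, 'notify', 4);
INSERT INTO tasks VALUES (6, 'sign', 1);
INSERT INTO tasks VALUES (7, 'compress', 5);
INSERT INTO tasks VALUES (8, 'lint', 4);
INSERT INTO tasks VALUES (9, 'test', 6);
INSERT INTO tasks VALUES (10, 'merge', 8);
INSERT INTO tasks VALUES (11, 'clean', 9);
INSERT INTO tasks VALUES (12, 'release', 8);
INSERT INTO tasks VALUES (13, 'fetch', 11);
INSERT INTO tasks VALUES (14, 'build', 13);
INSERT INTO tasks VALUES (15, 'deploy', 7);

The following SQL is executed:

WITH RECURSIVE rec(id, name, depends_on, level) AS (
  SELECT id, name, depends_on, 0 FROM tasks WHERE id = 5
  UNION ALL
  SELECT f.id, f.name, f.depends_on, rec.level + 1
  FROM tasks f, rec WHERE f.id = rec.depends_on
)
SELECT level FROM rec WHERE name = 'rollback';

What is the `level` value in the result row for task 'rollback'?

3

Base: id=5 (notify), depends_on=4, level 0.
Iteration 1: join on id=4 -> verify (id 4, depends_on=2, level 1).
Iteration 2: join on id=2 -> package (id 2, depends_on=1, level 2).
Iteration 3: join on id=1 -> rollback (id 1, depends_on=NULL, level 3).
Iteration 4: depends_on is NULL; no match; recursion stops.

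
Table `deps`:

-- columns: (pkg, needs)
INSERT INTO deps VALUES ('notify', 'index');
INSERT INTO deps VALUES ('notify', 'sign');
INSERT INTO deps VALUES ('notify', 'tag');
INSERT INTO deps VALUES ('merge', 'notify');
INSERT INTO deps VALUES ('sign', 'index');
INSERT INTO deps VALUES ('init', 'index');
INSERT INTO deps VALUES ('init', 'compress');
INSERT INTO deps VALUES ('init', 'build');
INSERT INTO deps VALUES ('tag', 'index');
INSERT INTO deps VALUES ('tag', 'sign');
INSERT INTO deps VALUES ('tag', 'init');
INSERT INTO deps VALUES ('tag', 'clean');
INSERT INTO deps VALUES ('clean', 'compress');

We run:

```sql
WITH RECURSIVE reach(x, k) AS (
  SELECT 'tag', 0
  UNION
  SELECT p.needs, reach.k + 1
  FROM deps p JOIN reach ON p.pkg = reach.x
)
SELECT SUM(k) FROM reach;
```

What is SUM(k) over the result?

10

Base: (tag, k=0).
Iteration 1: edges from {tag} -> (clean, k=1), (index, k=1), (init, k=1), (sign, k=1).
Iteration 2: edges from {clean,index,init,sign} -> (build, k=2), (compress, k=2), (index, k=2). [UNION drops 2 duplicate row(s)]
Iteration 3: no outgoing edges from {build,compress,index}; recursion stops.
SUM(k) = 0 + 1 + 1 + 1 + 1 + 2 + 2 + 2 = 10.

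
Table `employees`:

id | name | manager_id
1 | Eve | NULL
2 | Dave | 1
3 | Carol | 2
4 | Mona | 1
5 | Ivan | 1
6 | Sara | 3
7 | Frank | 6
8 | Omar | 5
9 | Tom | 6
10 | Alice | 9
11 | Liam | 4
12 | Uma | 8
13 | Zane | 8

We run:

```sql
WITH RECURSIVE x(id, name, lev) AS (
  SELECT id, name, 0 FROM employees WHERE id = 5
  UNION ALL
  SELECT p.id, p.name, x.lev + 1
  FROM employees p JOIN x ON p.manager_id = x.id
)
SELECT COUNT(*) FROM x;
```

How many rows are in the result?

4

Base: id=5 (Ivan) at lev 0.
Iteration 1: rows with manager_id in {5} -> Omar (id 8, lev 1).
Iteration 2: rows with manager_id in {8} -> Uma (id 12, lev 2), Zane (id 13, lev 2).
Iteration 3: no rows with manager_id in {12,13}; recursion stops.
Total rows emitted: 4.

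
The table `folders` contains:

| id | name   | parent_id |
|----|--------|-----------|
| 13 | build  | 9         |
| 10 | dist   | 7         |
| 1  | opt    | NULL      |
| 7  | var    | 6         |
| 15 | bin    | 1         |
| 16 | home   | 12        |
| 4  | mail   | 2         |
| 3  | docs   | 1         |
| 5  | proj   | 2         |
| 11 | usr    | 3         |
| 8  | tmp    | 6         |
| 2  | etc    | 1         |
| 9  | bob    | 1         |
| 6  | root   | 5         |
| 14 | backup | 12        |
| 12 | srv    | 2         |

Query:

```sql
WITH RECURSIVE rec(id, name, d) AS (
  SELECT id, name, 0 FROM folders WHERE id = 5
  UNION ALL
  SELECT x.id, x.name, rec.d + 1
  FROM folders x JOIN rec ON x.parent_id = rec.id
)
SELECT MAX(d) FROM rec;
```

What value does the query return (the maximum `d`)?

3

Base: id=5 (proj) at d 0.
Iteration 1: rows with parent_id in {5} -> root (id 6, d 1).
Iteration 2: rows with parent_id in {6} -> var (id 7, d 2), tmp (id 8, d 2).
Iteration 3: rows with parent_id in {7,8} -> dist (id 10, d 3).
Iteration 4: no rows with parent_id in {10}; recursion stops.
d values: 0, 1, 2, 2, 3; the maximum is 3.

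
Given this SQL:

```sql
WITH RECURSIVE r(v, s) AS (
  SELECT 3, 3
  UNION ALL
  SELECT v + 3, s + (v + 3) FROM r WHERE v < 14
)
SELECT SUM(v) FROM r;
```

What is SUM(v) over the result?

45

Base: v=3, s=3.
Iteration 1: 3 < 14 holds -> v = 3 + 3 = 6, s = 3 + 6 = 9.
Iteration 2: 6 < 14 holds -> v = 6 + 3 = 9, s = 9 + 9 = 18.
Iteration 3: 9 < 14 holds -> v = 9 + 3 = 12, s = 18 + 12 = 30.
Iteration 4: 12 < 14 holds -> v = 12 + 3 = 15, s = 30 + 15 = 45.
Iteration 5: 15 < 14 fails; recursion stops.
SUM(v) = 3 + 6 + 9 + 12 + 15 = 45.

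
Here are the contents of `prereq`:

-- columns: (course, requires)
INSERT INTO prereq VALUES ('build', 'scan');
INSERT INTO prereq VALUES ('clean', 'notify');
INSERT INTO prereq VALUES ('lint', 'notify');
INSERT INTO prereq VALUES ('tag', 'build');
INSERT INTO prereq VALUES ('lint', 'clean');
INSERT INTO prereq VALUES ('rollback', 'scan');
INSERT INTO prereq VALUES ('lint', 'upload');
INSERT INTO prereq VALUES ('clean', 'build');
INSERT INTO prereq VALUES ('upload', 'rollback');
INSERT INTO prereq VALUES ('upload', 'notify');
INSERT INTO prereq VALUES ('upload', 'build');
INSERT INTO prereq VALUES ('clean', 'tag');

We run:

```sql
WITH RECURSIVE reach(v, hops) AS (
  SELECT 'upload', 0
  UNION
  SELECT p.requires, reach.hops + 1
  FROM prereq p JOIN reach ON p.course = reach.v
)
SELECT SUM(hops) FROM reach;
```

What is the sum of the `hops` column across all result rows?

Base: (upload, hops=0).
Iteration 1: edges from {upload} -> (build, hops=1), (notify, hops=1), (rollback, hops=1).
Iteration 2: edges from {build,notify,rollback} -> (scan, hops=2). [UNION drops 1 duplicate row(s)]
Iteration 3: no outgoing edges from {scan}; recursion stops.
SUM(hops) = 0 + 1 + 1 + 1 + 2 = 5.

5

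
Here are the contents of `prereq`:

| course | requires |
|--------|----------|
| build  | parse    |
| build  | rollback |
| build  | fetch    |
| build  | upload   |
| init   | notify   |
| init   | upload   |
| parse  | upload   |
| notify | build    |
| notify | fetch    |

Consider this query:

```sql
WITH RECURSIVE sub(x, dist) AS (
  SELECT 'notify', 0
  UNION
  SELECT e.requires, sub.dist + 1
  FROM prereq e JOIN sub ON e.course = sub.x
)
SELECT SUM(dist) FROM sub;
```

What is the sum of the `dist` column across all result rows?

13

Base: (notify, dist=0).
Iteration 1: edges from {notify} -> (build, dist=1), (fetch, dist=1).
Iteration 2: edges from {build,fetch} -> (fetch, dist=2), (parse, dist=2), (rollback, dist=2), (upload, dist=2).
Iteration 3: edges from {fetch,parse,rollback,upload} -> (upload, dist=3).
Iteration 4: no outgoing edges from {upload}; recursion stops.
SUM(dist) = 0 + 1 + 1 + 2 + 2 + 2 + 2 + 3 = 13.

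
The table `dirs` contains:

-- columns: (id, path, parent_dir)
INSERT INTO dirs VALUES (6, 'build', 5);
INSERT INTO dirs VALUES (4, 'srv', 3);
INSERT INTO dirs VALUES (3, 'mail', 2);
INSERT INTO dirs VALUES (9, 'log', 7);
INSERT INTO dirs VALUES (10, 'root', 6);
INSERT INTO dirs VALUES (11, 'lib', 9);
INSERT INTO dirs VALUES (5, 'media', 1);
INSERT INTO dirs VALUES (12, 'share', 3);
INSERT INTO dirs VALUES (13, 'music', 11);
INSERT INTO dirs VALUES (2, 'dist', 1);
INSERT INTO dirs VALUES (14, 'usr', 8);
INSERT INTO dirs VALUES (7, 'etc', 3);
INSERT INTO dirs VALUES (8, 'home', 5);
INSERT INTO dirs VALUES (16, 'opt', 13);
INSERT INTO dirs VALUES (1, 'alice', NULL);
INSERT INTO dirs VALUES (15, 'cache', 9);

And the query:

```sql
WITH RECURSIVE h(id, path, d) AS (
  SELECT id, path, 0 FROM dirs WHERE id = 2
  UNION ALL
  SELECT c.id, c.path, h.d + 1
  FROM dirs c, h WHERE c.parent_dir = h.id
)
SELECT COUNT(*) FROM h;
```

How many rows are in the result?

Base: id=2 (dist) at d 0.
Iteration 1: rows with parent_dir in {2} -> mail (id 3, d 1).
Iteration 2: rows with parent_dir in {3} -> srv (id 4, d 2), etc (id 7, d 2), share (id 12, d 2).
Iteration 3: rows with parent_dir in {4,7,12} -> log (id 9, d 3).
Iteration 4: rows with parent_dir in {9} -> lib (id 11, d 4), cache (id 15, d 4).
Iteration 5: rows with parent_dir in {11,15} -> music (id 13, d 5).
Iteration 6: rows with parent_dir in {13} -> opt (id 16, d 6).
Iteration 7: no rows with parent_dir in {16}; recursion stops.
Total rows emitted: 10.

10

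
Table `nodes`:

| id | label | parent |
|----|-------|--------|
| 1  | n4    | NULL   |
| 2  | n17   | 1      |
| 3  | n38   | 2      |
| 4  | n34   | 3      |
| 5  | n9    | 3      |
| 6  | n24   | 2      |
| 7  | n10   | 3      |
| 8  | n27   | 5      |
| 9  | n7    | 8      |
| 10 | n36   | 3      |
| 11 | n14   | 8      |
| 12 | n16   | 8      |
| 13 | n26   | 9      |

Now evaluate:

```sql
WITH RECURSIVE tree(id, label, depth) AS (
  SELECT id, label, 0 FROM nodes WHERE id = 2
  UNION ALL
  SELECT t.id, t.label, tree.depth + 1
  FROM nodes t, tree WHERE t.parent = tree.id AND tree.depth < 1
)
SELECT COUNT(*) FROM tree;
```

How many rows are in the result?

Base: id=2 (n17) at depth 0.
Iteration 1: rows with parent in {2} -> n38 (id 3, depth 1), n24 (id 6, depth 1).
Iteration 2: depth < 1 fails for all current rows; recursion stops.
Total rows emitted: 3.

3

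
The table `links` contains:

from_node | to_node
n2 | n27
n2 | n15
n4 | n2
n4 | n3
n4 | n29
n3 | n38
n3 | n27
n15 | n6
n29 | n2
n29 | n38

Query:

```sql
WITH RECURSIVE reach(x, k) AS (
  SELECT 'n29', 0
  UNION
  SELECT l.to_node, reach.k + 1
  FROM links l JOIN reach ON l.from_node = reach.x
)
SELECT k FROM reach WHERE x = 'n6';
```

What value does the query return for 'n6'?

3

Base: (n29, k=0).
Iteration 1: edges from {n29} -> (n2, k=1), (n38, k=1).
Iteration 2: edges from {n2,n38} -> (n15, k=2), (n27, k=2).
Iteration 3: edges from {n15,n27} -> (n6, k=3).
Iteration 4: no outgoing edges from {n6}; recursion stops.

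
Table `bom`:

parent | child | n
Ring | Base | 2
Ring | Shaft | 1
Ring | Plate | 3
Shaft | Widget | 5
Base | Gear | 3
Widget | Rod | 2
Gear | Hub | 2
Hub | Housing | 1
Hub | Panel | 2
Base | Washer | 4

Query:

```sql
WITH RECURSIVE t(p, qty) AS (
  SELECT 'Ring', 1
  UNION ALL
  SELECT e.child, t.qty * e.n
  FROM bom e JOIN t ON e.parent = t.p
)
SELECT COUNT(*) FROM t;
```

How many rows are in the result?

11

Base: (Ring, qty=1).
Iteration 1: components of {Ring} -> Base = 1*2 = 2, Plate = 1*3 = 3, Shaft = 1*1 = 1.
Iteration 2: components of {Base,Plate,Shaft} -> Gear = 2*3 = 6, Washer = 2*4 = 8, Widget = 1*5 = 5.
Iteration 3: components of {Gear,Washer,Widget} -> Hub = 6*2 = 12, Rod = 5*2 = 10.
Iteration 4: components of {Hub,Rod} -> Housing = 12*1 = 12, Panel = 12*2 = 24.
Iteration 5: no further components; recursion stops.
Total rows emitted: 11.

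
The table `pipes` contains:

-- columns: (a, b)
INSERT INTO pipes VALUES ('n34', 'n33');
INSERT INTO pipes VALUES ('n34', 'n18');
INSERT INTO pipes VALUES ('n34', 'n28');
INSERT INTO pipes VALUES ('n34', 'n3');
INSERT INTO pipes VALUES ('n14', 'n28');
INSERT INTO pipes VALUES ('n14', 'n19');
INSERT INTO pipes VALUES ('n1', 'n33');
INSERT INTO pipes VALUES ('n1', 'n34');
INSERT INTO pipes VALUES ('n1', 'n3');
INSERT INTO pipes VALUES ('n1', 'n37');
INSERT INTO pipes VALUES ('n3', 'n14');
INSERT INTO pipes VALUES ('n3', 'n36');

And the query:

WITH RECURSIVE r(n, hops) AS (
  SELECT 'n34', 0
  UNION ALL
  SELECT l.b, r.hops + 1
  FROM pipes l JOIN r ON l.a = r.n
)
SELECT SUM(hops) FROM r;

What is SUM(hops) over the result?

14

Base: (n34, hops=0).
Iteration 1: edges from {n34} -> (n18, hops=1), (n28, hops=1), (n3, hops=1), (n33, hops=1).
Iteration 2: edges from {n18,n28,n3,n33} -> (n14, hops=2), (n36, hops=2).
Iteration 3: edges from {n14,n36} -> (n19, hops=3), (n28, hops=3).
Iteration 4: no outgoing edges from {n19,n28}; recursion stops.
SUM(hops) = 0 + 1 + 1 + 1 + 1 + 2 + 2 + 3 + 3 = 14.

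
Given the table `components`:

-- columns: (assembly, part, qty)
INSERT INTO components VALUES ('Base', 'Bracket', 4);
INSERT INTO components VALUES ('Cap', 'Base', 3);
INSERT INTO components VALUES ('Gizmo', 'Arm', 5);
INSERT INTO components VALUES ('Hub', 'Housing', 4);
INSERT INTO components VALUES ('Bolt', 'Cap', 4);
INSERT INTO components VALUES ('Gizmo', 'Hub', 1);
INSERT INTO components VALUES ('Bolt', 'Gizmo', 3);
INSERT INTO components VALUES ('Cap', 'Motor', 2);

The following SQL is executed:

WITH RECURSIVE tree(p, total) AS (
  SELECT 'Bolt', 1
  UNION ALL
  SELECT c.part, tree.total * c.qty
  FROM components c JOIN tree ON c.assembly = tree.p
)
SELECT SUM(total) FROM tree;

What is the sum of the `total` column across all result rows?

106

Base: (Bolt, total=1).
Iteration 1: components of {Bolt} -> Cap = 1*4 = 4, Gizmo = 1*3 = 3.
Iteration 2: components of {Cap,Gizmo} -> Arm = 3*5 = 15, Base = 4*3 = 12, Hub = 3*1 = 3, Motor = 4*2 = 8.
Iteration 3: components of {Arm,Base,Hub,Motor} -> Bracket = 12*4 = 48, Housing = 3*4 = 12.
Iteration 4: no further components; recursion stops.
SUM(total) = 1 + 3 + 4 + 15 + 3 + 12 + 8 + 12 + 48 = 106.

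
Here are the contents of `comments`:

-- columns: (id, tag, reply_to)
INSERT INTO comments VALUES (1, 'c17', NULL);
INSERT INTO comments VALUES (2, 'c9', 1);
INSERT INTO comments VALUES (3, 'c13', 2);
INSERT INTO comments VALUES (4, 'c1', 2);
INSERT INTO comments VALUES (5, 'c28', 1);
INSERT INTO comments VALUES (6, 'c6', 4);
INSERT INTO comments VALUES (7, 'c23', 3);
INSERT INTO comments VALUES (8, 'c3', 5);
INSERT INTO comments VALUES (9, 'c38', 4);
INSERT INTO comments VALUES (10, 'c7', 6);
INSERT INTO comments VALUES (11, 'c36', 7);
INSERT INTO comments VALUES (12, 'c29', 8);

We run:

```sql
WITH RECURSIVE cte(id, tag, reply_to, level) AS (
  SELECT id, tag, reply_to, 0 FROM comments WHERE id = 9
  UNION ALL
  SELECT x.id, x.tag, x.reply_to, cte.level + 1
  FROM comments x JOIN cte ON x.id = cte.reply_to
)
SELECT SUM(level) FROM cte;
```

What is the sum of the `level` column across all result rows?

Base: id=9 (c38), reply_to=4, level 0.
Iteration 1: join on id=4 -> c1 (id 4, reply_to=2, level 1).
Iteration 2: join on id=2 -> c9 (id 2, reply_to=1, level 2).
Iteration 3: join on id=1 -> c17 (id 1, reply_to=NULL, level 3).
Iteration 4: reply_to is NULL; no match; recursion stops.
SUM(level) = 0 + 1 + 2 + 3 = 6.

6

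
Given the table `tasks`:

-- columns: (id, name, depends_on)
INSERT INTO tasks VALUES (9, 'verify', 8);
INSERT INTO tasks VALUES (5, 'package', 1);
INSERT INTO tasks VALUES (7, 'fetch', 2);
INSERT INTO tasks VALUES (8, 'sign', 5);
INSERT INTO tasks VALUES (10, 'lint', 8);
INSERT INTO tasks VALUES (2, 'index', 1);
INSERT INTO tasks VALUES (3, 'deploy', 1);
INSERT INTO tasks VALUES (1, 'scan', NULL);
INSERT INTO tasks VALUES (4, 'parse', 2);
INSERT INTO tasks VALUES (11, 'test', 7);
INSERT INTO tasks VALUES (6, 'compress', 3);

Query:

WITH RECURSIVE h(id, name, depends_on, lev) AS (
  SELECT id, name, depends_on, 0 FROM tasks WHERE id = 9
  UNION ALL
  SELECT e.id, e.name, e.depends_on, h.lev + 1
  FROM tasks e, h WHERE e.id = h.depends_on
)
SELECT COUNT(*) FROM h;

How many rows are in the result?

4

Base: id=9 (verify), depends_on=8, lev 0.
Iteration 1: join on id=8 -> sign (id 8, depends_on=5, lev 1).
Iteration 2: join on id=5 -> package (id 5, depends_on=1, lev 2).
Iteration 3: join on id=1 -> scan (id 1, depends_on=NULL, lev 3).
Iteration 4: depends_on is NULL; no match; recursion stops.
Total rows emitted: 4.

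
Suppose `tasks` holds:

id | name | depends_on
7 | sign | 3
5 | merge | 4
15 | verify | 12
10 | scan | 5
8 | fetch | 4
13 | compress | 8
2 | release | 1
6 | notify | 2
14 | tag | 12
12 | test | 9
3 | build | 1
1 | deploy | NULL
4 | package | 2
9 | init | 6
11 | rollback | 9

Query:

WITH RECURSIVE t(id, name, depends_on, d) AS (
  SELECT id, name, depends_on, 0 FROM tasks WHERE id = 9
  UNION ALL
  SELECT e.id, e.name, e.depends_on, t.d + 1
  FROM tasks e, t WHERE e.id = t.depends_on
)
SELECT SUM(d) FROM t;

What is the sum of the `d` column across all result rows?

6

Base: id=9 (init), depends_on=6, d 0.
Iteration 1: join on id=6 -> notify (id 6, depends_on=2, d 1).
Iteration 2: join on id=2 -> release (id 2, depends_on=1, d 2).
Iteration 3: join on id=1 -> deploy (id 1, depends_on=NULL, d 3).
Iteration 4: depends_on is NULL; no match; recursion stops.
SUM(d) = 0 + 1 + 2 + 3 = 6.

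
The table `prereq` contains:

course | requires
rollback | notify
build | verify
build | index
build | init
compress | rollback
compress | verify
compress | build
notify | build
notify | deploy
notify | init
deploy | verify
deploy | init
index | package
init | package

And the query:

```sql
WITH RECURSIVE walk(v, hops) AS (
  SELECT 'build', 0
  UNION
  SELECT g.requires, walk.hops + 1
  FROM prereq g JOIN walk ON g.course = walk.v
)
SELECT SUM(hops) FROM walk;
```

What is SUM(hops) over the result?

5

Base: (build, hops=0).
Iteration 1: edges from {build} -> (index, hops=1), (init, hops=1), (verify, hops=1).
Iteration 2: edges from {index,init,verify} -> (package, hops=2). [UNION drops 1 duplicate row(s)]
Iteration 3: no outgoing edges from {package}; recursion stops.
SUM(hops) = 0 + 1 + 1 + 1 + 2 = 5.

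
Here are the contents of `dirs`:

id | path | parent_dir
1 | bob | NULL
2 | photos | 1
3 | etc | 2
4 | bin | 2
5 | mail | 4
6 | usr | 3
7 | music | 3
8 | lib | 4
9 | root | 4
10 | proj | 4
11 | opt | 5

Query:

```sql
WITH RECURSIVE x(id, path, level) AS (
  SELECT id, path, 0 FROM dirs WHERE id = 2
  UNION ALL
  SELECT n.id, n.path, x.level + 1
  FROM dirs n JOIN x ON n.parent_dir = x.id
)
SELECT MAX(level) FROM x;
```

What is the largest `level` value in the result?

Base: id=2 (photos) at level 0.
Iteration 1: rows with parent_dir in {2} -> etc (id 3, level 1), bin (id 4, level 1).
Iteration 2: rows with parent_dir in {3,4} -> mail (id 5, level 2), usr (id 6, level 2), music (id 7, level 2), lib (id 8, level 2), root (id 9, level 2), proj (id 10, level 2).
Iteration 3: rows with parent_dir in {5,6,7,8,9,10} -> opt (id 11, level 3).
Iteration 4: no rows with parent_dir in {11}; recursion stops.
level values: 0, 1, 1, 2, 2, 2, 2, 2, 2, 3; the maximum is 3.

3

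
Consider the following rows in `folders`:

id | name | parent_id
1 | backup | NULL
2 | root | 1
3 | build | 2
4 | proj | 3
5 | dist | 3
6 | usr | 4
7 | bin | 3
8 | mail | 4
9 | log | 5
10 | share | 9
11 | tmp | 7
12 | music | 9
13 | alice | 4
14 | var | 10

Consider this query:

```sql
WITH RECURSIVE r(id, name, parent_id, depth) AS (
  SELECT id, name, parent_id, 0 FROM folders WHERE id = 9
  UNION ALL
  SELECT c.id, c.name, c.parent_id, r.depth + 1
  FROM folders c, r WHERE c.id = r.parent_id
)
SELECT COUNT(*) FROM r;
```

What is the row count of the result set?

5

Base: id=9 (log), parent_id=5, depth 0.
Iteration 1: join on id=5 -> dist (id 5, parent_id=3, depth 1).
Iteration 2: join on id=3 -> build (id 3, parent_id=2, depth 2).
Iteration 3: join on id=2 -> root (id 2, parent_id=1, depth 3).
Iteration 4: join on id=1 -> backup (id 1, parent_id=NULL, depth 4).
Iteration 5: parent_id is NULL; no match; recursion stops.
Total rows emitted: 5.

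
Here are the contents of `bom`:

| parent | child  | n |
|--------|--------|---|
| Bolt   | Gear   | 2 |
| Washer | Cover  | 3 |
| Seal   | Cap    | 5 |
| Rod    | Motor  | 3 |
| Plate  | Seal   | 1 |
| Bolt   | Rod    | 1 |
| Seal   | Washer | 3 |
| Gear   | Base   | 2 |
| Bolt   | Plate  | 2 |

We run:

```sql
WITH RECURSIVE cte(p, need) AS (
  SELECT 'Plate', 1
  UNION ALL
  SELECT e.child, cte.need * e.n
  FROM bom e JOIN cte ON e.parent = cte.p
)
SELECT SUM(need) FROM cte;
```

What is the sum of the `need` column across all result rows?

Base: (Plate, need=1).
Iteration 1: components of {Plate} -> Seal = 1*1 = 1.
Iteration 2: components of {Seal} -> Cap = 1*5 = 5, Washer = 1*3 = 3.
Iteration 3: components of {Cap,Washer} -> Cover = 3*3 = 9.
Iteration 4: no further components; recursion stops.
SUM(need) = 1 + 1 + 3 + 5 + 9 = 19.

19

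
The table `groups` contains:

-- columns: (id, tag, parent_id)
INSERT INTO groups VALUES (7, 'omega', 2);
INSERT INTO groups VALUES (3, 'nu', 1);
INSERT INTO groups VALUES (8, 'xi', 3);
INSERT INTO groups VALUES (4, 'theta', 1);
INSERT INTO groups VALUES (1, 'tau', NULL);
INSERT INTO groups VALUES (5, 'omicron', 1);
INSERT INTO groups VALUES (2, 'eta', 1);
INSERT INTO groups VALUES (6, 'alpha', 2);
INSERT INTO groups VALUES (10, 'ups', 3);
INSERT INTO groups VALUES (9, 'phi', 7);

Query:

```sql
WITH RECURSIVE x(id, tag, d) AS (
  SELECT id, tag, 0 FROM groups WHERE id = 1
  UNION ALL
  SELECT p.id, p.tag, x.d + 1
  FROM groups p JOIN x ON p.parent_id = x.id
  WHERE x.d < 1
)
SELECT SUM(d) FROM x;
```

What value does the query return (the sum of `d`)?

Base: id=1 (tau) at d 0.
Iteration 1: rows with parent_id in {1} -> eta (id 2, d 1), nu (id 3, d 1), theta (id 4, d 1), omicron (id 5, d 1).
Iteration 2: d < 1 fails for all current rows; recursion stops.
SUM(d) = 0 + 1 + 1 + 1 + 1 = 4.

4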